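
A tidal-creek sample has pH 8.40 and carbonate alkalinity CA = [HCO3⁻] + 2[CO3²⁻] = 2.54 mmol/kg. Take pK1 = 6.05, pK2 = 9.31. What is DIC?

CA = [HCO3⁻] + 2[CO3²⁻] = (α₁ + 2α₂)·DIC
At pH 8.40: [H⁺]/K1 = 10^-2.35 = 0.0044668, K2/[H⁺] = 10^-0.91 = 0.12303
α₁ = 1/(1 + 0.0044668 + 0.12303) = 1/1.1275 = 0.8869; α₂ = α₁·K2/[H⁺] = 0.1091
α₁ + 2α₂ = 1.1052
DIC = CA / (α₁ + 2α₂) = 2.54 / 1.1052 = 2.30 mmol/kg

DIC = 2.30 mmol/kg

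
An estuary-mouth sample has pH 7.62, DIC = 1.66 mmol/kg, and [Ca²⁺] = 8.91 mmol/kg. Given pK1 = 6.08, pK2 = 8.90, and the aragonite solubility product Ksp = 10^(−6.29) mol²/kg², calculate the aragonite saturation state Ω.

Ω = 1.40

α₂ = 1 / (1 + [H⁺]/K2 + [H⁺]²/(K1K2)) = 1 / (1 + 10^+1.28 + 10^-0.26)
   = 1 / (1 + 19.055 + 0.54954) = 1/20.604 = 0.04853
[CO3²⁻] = α₂ × DIC = 0.04853 × 1.66 = 0.08057 mmol/kg
Ksp = 10^(−6.29) = 5.129×10^-7
Ω = [Ca²⁺][CO3²⁻]/Ksp = (8.91×10^-3)(8.057×10^-5) / 5.129×10^-7 = 1.40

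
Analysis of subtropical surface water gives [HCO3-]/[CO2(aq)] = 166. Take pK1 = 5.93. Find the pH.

From K1 = [H⁺][HCO3-]/[CO2(aq)]:  pH = pK1 + log₁₀([HCO3-]/[CO2(aq)])
log₁₀(166) = +2.220
pH = 5.93 + (+2.220) = 8.15

pH = 8.15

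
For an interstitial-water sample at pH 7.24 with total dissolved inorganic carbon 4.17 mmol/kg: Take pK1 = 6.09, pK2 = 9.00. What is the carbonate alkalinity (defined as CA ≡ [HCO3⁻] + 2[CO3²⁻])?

CA = 3.97 mmol/kg

CA = [HCO3⁻] + 2[CO3²⁻] = (α₁ + 2α₂)·DIC
At pH 7.24: [H⁺]/K1 = 10^-1.15 = 0.070795, K2/[H⁺] = 10^-1.76 = 0.017378
α₁ = 1/(1 + 0.070795 + 0.017378) = 1/1.0882 = 0.9190; α₂ = α₁·K2/[H⁺] = 0.01597
α₁ + 2α₂ = 0.9509
CA = 0.9509 × 4.17 = 3.97 mmol/kg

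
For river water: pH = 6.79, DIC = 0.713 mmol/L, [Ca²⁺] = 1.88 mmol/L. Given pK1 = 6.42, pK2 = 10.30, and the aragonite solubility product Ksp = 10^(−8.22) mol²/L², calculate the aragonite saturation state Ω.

α₂ = 1 / (1 + [H⁺]/K2 + [H⁺]²/(K1K2)) = 1 / (1 + 10^+3.51 + 10^+3.14)
   = 1 / (1 + 3235.9 + 1380.4) = 1/4617.3 = 0.0002166
[CO3²⁻] = α₂ × DIC = 0.0002166 × 0.713 = 0.0001544 mmol/L = 0.1544 μmol/L
Ksp = 10^(−8.22) = 6.026×10^-9
Ω = [Ca²⁺][CO3²⁻]/Ksp = (1.88×10^-3)(1.544×10^-7) / 6.026×10^-9 = 0.0482

Ω = 0.0482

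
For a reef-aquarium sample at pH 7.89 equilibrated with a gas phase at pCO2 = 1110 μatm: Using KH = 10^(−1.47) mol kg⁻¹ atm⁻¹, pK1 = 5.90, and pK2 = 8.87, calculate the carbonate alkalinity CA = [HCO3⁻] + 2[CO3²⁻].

CA = 4.45 mmol/kg

[CO2*] = KH · pCO2 = 10^(−1.47) × 1110×10^-6 = 3.761×10^-5 mol/kg
α₀ = 1/(1 + K1/[H⁺] + K1K2/[H⁺]²) = 1/(1 + 10^+1.99 + 10^+1.01) = 0.009178
DIC = [CO2*]/α₀ = 3.761×10^-5 / 0.009178 = 4.098 mmol/kg
CA = (α₁ + 2α₂)·DIC = (0.8969 + 2×0.09392) × 4.098 = 4.45 mmol/kg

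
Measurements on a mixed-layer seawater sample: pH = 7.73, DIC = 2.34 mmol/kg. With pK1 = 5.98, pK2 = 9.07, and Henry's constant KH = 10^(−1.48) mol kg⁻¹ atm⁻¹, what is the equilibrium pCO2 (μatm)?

α₀ = 1 / (1 + K1/[H⁺] + K1K2/[H⁺]²) = 1 / (1 + 10^+1.75 + 10^+0.41)
   = 1 / (1 + 56.234 + 2.5704) = 1/59.805 = 0.01672
[CO2*] = α₀ × DIC = 0.01672 × 2.34 = 0.03913 mmol/kg
pCO2 = [CO2*]/KH = 3.913×10^-5 / 3.311×10^-2 = 1180 μatm

pCO2 = 1180 μatm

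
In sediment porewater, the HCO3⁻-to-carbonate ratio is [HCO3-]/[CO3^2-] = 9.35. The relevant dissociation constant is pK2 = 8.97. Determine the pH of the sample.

From K2 = [H⁺][CO3^2-]/[HCO3-]:  pH = pK2 − log₁₀([HCO3-]/[CO3^2-])
log₁₀(9.35) = +0.971
pH = 8.97 − (+0.971) = 8.00

pH = 8.00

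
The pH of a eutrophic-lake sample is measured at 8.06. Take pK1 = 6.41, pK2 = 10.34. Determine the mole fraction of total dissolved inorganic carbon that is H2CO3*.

α₀ = 1 / (1 + K1/[H⁺] + K1K2/[H⁺]²) = 1 / (1 + 10^+1.65 + 10^-0.63)
   = 1 / (1 + 44.668 + 0.23442) = 1/45.903 = 0.02179

α₀ = 0.0218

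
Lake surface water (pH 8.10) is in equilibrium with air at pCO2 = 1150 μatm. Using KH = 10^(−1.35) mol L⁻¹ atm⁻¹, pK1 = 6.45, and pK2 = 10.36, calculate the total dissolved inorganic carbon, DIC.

DIC = 2.36 mmol/L

[CO2*] = KH · pCO2 = 10^(−1.35) × 1150×10^-6 = 5.137×10^-5 mol/L
α₀ = 1/(1 + K1/[H⁺] + K1K2/[H⁺]²) = 1/(1 + 10^+1.65 + 10^-0.61) = 0.02178
DIC = [CO2*]/α₀ = 5.137×10^-5 / 0.02178 = 2.36 mmol/L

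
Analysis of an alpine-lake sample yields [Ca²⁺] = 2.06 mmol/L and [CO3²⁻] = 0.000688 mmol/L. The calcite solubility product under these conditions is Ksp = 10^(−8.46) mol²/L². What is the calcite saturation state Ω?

Ksp = 10^(−8.46) = 3.467×10^-9
Ω = [Ca²⁺][CO3²⁻]/Ksp = (2.06×10^-3)(0.000688×10^-3) / 3.467×10^-9 = 0.409

Ω = 0.409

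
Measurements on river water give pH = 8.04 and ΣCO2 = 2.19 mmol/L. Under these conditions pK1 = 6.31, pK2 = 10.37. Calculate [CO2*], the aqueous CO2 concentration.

α₀ = 1 / (1 + K1/[H⁺] + K1K2/[H⁺]²) = 1 / (1 + 10^+1.73 + 10^-0.60)
   = 1 / (1 + 53.703 + 0.25119) = 1/54.954 = 0.01820
[CO2*] = α₀ × DIC = 0.01820 × 2.19 = 0.0399 mmol/L

[CO2*] = 0.0399 mmol/L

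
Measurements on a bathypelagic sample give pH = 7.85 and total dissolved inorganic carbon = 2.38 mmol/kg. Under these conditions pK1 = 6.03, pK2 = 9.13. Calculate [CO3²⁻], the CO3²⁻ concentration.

[CO3²⁻] = 0.117 mmol/kg

α₂ = 1 / (1 + [H⁺]/K2 + [H⁺]²/(K1K2)) = 1 / (1 + 10^+1.28 + 10^-0.54)
   = 1 / (1 + 19.055 + 0.28840) = 1/20.343 = 0.04916
[CO3²⁻] = α₂ × DIC = 0.04916 × 2.38 = 0.117 mmol/kg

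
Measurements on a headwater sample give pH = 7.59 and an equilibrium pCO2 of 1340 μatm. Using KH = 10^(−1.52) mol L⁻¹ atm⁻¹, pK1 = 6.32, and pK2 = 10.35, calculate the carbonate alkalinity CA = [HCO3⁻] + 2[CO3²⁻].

[CO2*] = KH · pCO2 = 10^(−1.52) × 1340×10^-6 = 4.047×10^-5 mol/L
α₀ = 1/(1 + K1/[H⁺] + K1K2/[H⁺]²) = 1/(1 + 10^+1.27 + 10^-1.49) = 0.05088
DIC = [CO2*]/α₀ = 4.047×10^-5 / 0.05088 = 0.7953 mmol/L
CA = (α₁ + 2α₂)·DIC = (0.9475 + 2×0.001647) × 0.7953 = 0.756 mmol/L

CA = 0.756 mmol/L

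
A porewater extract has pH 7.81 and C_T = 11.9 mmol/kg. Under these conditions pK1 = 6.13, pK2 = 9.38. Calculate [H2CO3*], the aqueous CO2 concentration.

α₀ = 1 / (1 + K1/[H⁺] + K1K2/[H⁺]²) = 1 / (1 + 10^+1.68 + 10^+0.11)
   = 1 / (1 + 47.863 + 1.2882) = 1/50.151 = 0.01994
[CO2*] = α₀ × DIC = 0.01994 × 11.9 = 0.237 mmol/kg

[CO2*] = 0.237 mmol/kg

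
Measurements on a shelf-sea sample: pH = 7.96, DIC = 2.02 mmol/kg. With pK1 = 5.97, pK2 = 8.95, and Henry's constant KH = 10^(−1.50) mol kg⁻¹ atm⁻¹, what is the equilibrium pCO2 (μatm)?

pCO2 = 588 μatm

α₀ = 1 / (1 + K1/[H⁺] + K1K2/[H⁺]²) = 1 / (1 + 10^+1.99 + 10^+1.00)
   = 1 / (1 + 97.724 + 10.000) = 1/108.72 = 0.009198
[CO2*] = α₀ × DIC = 0.009198 × 2.02 = 0.01858 mmol/kg = 18.58 μmol/kg
pCO2 = [CO2*]/KH = 1.858×10^-5 / 3.162×10^-2 = 588 μatm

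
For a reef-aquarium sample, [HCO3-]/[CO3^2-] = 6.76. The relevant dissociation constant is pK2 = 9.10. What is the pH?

pH = 8.27

From K2 = [H⁺][CO3^2-]/[HCO3-]:  pH = pK2 − log₁₀([HCO3-]/[CO3^2-])
log₁₀(6.76) = +0.830
pH = 9.10 − (+0.830) = 8.27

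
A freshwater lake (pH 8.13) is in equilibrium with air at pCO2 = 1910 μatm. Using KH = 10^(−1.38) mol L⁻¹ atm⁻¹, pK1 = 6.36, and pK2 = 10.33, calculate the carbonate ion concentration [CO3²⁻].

[CO3²⁻] = 0.0296 mmol/L

[CO2*] = KH · pCO2 = 10^(−1.38) × 1910×10^-6 = 7.962×10^-5 mol/L
α₀ = 1/(1 + K1/[H⁺] + K1K2/[H⁺]²) = 1/(1 + 10^+1.77 + 10^-0.43) = 0.01660
DIC = [CO2*]/α₀ = 7.962×10^-5 / 0.01660 = 4.798 mmol/L
[CO3²⁻] = α₂·DIC; α₂ = 0.006166, so [CO3²⁻] = 0.006166 × 4.798 = 0.0296 mmol/L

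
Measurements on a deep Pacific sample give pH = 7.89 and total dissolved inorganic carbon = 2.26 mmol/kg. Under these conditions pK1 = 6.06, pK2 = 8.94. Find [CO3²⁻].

α₂ = 1 / (1 + [H⁺]/K2 + [H⁺]²/(K1K2)) = 1 / (1 + 10^+1.05 + 10^-0.78)
   = 1 / (1 + 11.220 + 0.16596) = 1/12.386 = 0.08074
[CO3²⁻] = α₂ × DIC = 0.08074 × 2.26 = 0.182 mmol/kg

[CO3²⁻] = 0.182 mmol/kg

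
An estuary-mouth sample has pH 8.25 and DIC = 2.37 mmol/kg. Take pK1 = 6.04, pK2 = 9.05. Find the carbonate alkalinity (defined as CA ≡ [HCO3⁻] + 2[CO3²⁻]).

CA = [HCO3⁻] + 2[CO3²⁻] = (α₁ + 2α₂)·DIC
At pH 8.25: [H⁺]/K1 = 10^-2.21 = 0.0061660, K2/[H⁺] = 10^-0.80 = 0.15849
α₁ = 1/(1 + 0.0061660 + 0.15849) = 1/1.1647 = 0.8586; α₂ = α₁·K2/[H⁺] = 0.1361
α₁ + 2α₂ = 1.1308
CA = 1.1308 × 2.37 = 2.68 mmol/kg

CA = 2.68 mmol/kg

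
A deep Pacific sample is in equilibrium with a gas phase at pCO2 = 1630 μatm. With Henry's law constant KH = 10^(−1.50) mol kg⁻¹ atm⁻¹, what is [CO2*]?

KH = 10^(−1.50) = 3.162×10^-2 mol kg⁻¹ atm⁻¹
[CO2*] = KH · pCO2 = 3.162×10^-2 × 1630×10^-6 atm = 5.15×10^-5 mol/kg

[CO2*] = 51.5 μmol/kg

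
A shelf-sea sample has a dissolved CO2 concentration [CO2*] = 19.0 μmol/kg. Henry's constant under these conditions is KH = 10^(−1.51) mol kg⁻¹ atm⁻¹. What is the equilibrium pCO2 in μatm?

KH = 10^(−1.51) = 3.090×10^-2 mol kg⁻¹ atm⁻¹
pCO2 = [CO2*]/KH = 19.0×10^-6 / 3.090×10^-2 = 6.15×10^-4 atm = 615 μatm

pCO2 = 615 μatm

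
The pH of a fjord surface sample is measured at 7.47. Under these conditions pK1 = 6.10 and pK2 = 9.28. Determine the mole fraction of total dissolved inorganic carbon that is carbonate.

α₂ = 0.0146

α₂ = 1 / (1 + [H⁺]/K2 + [H⁺]²/(K1K2)) = 1 / (1 + 10^+1.81 + 10^+0.44)
   = 1 / (1 + 64.565 + 2.7542) = 1/68.320 = 0.01464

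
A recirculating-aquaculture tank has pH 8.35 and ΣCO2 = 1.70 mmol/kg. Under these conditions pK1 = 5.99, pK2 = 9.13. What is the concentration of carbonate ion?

[CO3²⁻] = 0.241 mmol/kg

α₂ = 1 / (1 + [H⁺]/K2 + [H⁺]²/(K1K2)) = 1 / (1 + 10^+0.78 + 10^-1.58)
   = 1 / (1 + 6.0256 + 0.026303) = 1/7.0519 = 0.1418
[CO3²⁻] = α₂ × DIC = 0.1418 × 1.70 = 0.241 mmol/kg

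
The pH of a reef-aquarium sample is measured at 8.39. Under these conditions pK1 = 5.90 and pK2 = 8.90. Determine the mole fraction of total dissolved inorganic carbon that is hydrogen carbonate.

α₁ = 0.762

α₁ = 1 / (1 + [H⁺]/K1 + K2/[H⁺]) = 1 / (1 + 10^-2.49 + 10^-0.51)
   = 1 / (1 + 0.0032359 + 0.30903) = 1/1.3123 = 0.7620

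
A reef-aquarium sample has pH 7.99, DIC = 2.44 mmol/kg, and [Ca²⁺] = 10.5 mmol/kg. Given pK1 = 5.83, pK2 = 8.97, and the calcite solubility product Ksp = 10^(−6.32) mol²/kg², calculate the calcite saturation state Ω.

Ω = 5.04

α₂ = 1 / (1 + [H⁺]/K2 + [H⁺]²/(K1K2)) = 1 / (1 + 10^+0.98 + 10^-1.18)
   = 1 / (1 + 9.5499 + 0.066069) = 1/10.616 = 0.09420
[CO3²⁻] = α₂ × DIC = 0.09420 × 2.44 = 0.2298 mmol/kg
Ksp = 10^(−6.32) = 4.786×10^-7
Ω = [Ca²⁺][CO3²⁻]/Ksp = (10.5×10^-3)(2.298×10^-4) / 4.786×10^-7 = 5.04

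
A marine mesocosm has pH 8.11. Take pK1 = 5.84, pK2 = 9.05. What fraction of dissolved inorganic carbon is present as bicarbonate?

α₁ = 1 / (1 + [H⁺]/K1 + K2/[H⁺]) = 1 / (1 + 10^-2.27 + 10^-0.94)
   = 1 / (1 + 0.0053703 + 0.11482) = 1/1.1202 = 0.8927

α₁ = 0.893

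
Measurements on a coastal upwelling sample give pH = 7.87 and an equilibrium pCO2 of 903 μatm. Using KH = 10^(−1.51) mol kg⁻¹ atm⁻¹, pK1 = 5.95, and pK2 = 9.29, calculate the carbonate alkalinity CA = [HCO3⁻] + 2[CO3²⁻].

CA = 2.50 mmol/kg

[CO2*] = KH · pCO2 = 10^(−1.51) × 903×10^-6 = 2.791×10^-5 mol/kg
α₀ = 1/(1 + K1/[H⁺] + K1K2/[H⁺]²) = 1/(1 + 10^+1.92 + 10^+0.50) = 0.01145
DIC = [CO2*]/α₀ = 2.791×10^-5 / 0.01145 = 2.437 mmol/kg
CA = (α₁ + 2α₂)·DIC = (0.9523 + 2×0.03621) × 2.437 = 2.50 mmol/kg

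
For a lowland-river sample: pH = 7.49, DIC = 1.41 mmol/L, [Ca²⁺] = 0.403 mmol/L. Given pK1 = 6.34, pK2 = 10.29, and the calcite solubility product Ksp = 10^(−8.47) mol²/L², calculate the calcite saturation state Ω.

α₂ = 1 / (1 + [H⁺]/K2 + [H⁺]²/(K1K2)) = 1 / (1 + 10^+2.80 + 10^+1.65)
   = 1 / (1 + 630.96 + 44.668) = 1/676.63 = 0.001478
[CO3²⁻] = α₂ × DIC = 0.001478 × 1.41 = 0.002084 mmol/L = 2.084 μmol/L
Ksp = 10^(−8.47) = 3.388×10^-9
Ω = [Ca²⁺][CO3²⁻]/Ksp = (0.403×10^-3)(2.084×10^-6) / 3.388×10^-9 = 0.248

Ω = 0.248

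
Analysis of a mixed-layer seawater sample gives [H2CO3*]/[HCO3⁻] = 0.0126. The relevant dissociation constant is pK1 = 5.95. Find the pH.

From K1 = [H⁺][HCO3⁻]/[H2CO3*]:  pH = pK1 − log₁₀([H2CO3*]/[HCO3⁻])
log₁₀(0.0126) = -1.900
pH = 5.95 − (-1.900) = 7.85

pH = 7.85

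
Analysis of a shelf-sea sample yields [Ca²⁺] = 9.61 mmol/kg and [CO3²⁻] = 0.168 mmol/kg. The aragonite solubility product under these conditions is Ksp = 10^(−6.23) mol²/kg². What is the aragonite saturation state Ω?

Ω = 2.74

Ksp = 10^(−6.23) = 5.888×10^-7
Ω = [Ca²⁺][CO3²⁻]/Ksp = (9.61×10^-3)(0.168×10^-3) / 5.888×10^-7 = 2.74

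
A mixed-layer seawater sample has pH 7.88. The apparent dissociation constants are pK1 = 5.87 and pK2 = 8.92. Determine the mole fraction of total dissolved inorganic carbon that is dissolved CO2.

α₀ = 1 / (1 + K1/[H⁺] + K1K2/[H⁺]²) = 1 / (1 + 10^+2.01 + 10^+0.97)
   = 1 / (1 + 102.33 + 9.3325) = 1/112.66 = 0.008876

α₀ = 0.00888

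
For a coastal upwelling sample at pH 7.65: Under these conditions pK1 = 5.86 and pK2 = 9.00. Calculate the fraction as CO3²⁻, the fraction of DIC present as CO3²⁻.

α₂ = 1 / (1 + [H⁺]/K2 + [H⁺]²/(K1K2)) = 1 / (1 + 10^+1.35 + 10^-0.44)
   = 1 / (1 + 22.387 + 0.36308) = 1/23.750 = 0.04210

α₂ = 0.0421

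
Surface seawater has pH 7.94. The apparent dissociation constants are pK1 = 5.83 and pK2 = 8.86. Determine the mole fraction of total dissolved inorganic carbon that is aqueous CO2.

α₀ = 1 / (1 + K1/[H⁺] + K1K2/[H⁺]²) = 1 / (1 + 10^+2.11 + 10^+1.19)
   = 1 / (1 + 128.82 + 15.488) = 1/145.31 = 0.006882

α₀ = 0.00688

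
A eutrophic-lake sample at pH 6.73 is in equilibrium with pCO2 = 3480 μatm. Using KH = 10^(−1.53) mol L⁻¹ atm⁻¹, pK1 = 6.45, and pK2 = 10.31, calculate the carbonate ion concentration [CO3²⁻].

[CO2*] = KH · pCO2 = 10^(−1.53) × 3480×10^-6 = 1.027×10^-4 mol/L
α₀ = 1/(1 + K1/[H⁺] + K1K2/[H⁺]²) = 1/(1 + 10^+0.28 + 10^-3.30) = 0.3441
DIC = [CO2*]/α₀ = 1.027×10^-4 / 0.3441 = 0.2984 mmol/L
[CO3²⁻] = α₂·DIC; α₂ = 0.0001725, so [CO3²⁻] = 0.0001725 × 0.2984 = 5.15×10^-5 mmol/L = 0.0515 μmol/L

[CO3²⁻] = 0.0515 μmol/L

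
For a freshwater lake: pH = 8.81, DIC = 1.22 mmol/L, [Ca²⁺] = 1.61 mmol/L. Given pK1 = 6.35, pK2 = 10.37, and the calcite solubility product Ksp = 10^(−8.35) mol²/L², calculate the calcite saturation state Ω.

Ω = 11.7

α₂ = 1 / (1 + [H⁺]/K2 + [H⁺]²/(K1K2)) = 1 / (1 + 10^+1.56 + 10^-0.90)
   = 1 / (1 + 36.308 + 0.12589) = 1/37.434 = 0.02671
[CO3²⁻] = α₂ × DIC = 0.02671 × 1.22 = 0.03259 mmol/L
Ksp = 10^(−8.35) = 4.467×10^-9
Ω = [Ca²⁺][CO3²⁻]/Ksp = (1.61×10^-3)(3.259×10^-5) / 4.467×10^-9 = 11.7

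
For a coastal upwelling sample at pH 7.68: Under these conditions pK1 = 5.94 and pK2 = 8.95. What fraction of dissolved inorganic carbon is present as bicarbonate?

α₁ = 0.933

α₁ = 1 / (1 + [H⁺]/K1 + K2/[H⁺]) = 1 / (1 + 10^-1.74 + 10^-1.27)
   = 1 / (1 + 0.018197 + 0.053703) = 1/1.0719 = 0.9329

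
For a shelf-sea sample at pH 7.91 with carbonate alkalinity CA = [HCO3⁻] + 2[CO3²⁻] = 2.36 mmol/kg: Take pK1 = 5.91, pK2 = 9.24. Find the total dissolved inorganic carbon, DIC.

DIC = 2.28 mmol/kg

CA = [HCO3⁻] + 2[CO3²⁻] = (α₁ + 2α₂)·DIC
At pH 7.91: [H⁺]/K1 = 10^-2.00 = 0.010000, K2/[H⁺] = 10^-1.33 = 0.046774
α₁ = 1/(1 + 0.010000 + 0.046774) = 1/1.0568 = 0.9463; α₂ = α₁·K2/[H⁺] = 0.04426
α₁ + 2α₂ = 1.0348
DIC = CA / (α₁ + 2α₂) = 2.36 / 1.0348 = 2.28 mmol/kg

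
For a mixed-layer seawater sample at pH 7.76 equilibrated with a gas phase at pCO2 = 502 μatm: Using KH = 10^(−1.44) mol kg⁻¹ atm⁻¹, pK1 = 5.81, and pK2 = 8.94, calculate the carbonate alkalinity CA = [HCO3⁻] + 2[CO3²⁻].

[CO2*] = KH · pCO2 = 10^(−1.44) × 502×10^-6 = 1.823×10^-5 mol/kg
α₀ = 1/(1 + K1/[H⁺] + K1K2/[H⁺]²) = 1/(1 + 10^+1.95 + 10^+0.77) = 0.01042
DIC = [CO2*]/α₀ = 1.823×10^-5 / 0.01042 = 1.750 mmol/kg
CA = (α₁ + 2α₂)·DIC = (0.9283 + 2×0.06133) × 1.750 = 1.84 mmol/kg

CA = 1.84 mmol/kg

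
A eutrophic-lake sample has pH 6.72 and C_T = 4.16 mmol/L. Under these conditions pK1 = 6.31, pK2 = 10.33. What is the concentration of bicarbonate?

[HCO3⁻] = 2.99 mmol/L

α₁ = 1 / (1 + [H⁺]/K1 + K2/[H⁺]) = 1 / (1 + 10^-0.41 + 10^-3.61)
   = 1 / (1 + 0.38905 + 0.00024547) = 1/1.3893 = 0.7198
[HCO3⁻] = α₁ × DIC = 0.7198 × 4.16 = 2.99 mmol/L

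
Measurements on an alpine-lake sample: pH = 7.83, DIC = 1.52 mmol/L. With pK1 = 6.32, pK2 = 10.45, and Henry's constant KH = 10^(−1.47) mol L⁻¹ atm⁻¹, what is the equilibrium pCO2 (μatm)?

pCO2 = 1340 μatm

α₀ = 1 / (1 + K1/[H⁺] + K1K2/[H⁺]²) = 1 / (1 + 10^+1.51 + 10^-1.11)
   = 1 / (1 + 32.359 + 0.077625) = 1/33.437 = 0.02991
[CO2*] = α₀ × DIC = 0.02991 × 1.52 = 0.04546 mmol/L
pCO2 = [CO2*]/KH = 4.546×10^-5 / 3.388×10^-2 = 1340 μatm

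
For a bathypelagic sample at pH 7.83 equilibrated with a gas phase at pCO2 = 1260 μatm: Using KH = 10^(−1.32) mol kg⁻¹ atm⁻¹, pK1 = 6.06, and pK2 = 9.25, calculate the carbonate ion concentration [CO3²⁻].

[CO2*] = KH · pCO2 = 10^(−1.32) × 1260×10^-6 = 6.031×10^-5 mol/kg
α₀ = 1/(1 + K1/[H⁺] + K1K2/[H⁺]²) = 1/(1 + 10^+1.77 + 10^+0.35) = 0.01610
DIC = [CO2*]/α₀ = 6.031×10^-5 / 0.01610 = 3.746 mmol/kg
[CO3²⁻] = α₂·DIC; α₂ = 0.03604, so [CO3²⁻] = 0.03604 × 3.746 = 0.135 mmol/kg

[CO3²⁻] = 0.135 mmol/kg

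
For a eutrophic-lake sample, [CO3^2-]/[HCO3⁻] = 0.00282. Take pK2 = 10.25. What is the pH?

From K2 = [H⁺][CO3^2-]/[HCO3⁻]:  pH = pK2 + log₁₀([CO3^2-]/[HCO3⁻])
log₁₀(0.00282) = -2.550
pH = 10.25 + (-2.550) = 7.70

pH = 7.70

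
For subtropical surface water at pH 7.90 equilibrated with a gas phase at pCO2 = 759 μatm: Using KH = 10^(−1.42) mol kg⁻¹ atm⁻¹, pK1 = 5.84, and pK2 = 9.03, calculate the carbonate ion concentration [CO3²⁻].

[CO3²⁻] = 0.246 mmol/kg

[CO2*] = KH · pCO2 = 10^(−1.42) × 759×10^-6 = 2.886×10^-5 mol/kg
α₀ = 1/(1 + K1/[H⁺] + K1K2/[H⁺]²) = 1/(1 + 10^+2.06 + 10^+0.93) = 0.008043
DIC = [CO2*]/α₀ = 2.886×10^-5 / 0.008043 = 3.588 mmol/kg
[CO3²⁻] = α₂·DIC; α₂ = 0.06846, so [CO3²⁻] = 0.06846 × 3.588 = 0.246 mmol/kg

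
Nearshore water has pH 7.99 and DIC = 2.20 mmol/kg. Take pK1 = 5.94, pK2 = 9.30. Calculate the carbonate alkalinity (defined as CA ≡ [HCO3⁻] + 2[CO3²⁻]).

CA = [HCO3⁻] + 2[CO3²⁻] = (α₁ + 2α₂)·DIC
At pH 7.99: [H⁺]/K1 = 10^-2.05 = 0.0089125, K2/[H⁺] = 10^-1.31 = 0.048978
α₁ = 1/(1 + 0.0089125 + 0.048978) = 1/1.0579 = 0.9453; α₂ = α₁·K2/[H⁺] = 0.04630
α₁ + 2α₂ = 1.0379
CA = 1.0379 × 2.20 = 2.28 mmol/kg

CA = 2.28 mmol/kg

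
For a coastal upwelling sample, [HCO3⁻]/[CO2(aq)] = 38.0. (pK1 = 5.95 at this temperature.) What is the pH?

pH = 7.53

From K1 = [H⁺][HCO3⁻]/[CO2(aq)]:  pH = pK1 + log₁₀([HCO3⁻]/[CO2(aq)])
log₁₀(38.0) = +1.580
pH = 5.95 + (+1.580) = 7.53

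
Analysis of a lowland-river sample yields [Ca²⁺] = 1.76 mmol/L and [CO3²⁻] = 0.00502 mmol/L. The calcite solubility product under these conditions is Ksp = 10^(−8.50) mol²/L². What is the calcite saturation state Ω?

Ω = 2.79

Ksp = 10^(−8.50) = 3.162×10^-9
Ω = [Ca²⁺][CO3²⁻]/Ksp = (1.76×10^-3)(0.00502×10^-3) / 3.162×10^-9 = 2.79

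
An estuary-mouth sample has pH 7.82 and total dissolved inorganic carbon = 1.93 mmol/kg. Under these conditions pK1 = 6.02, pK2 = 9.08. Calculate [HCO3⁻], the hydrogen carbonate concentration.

α₁ = 1 / (1 + [H⁺]/K1 + K2/[H⁺]) = 1 / (1 + 10^-1.80 + 10^-1.26)
   = 1 / (1 + 0.015849 + 0.054954) = 1/1.0708 = 0.9339
[HCO3⁻] = α₁ × DIC = 0.9339 × 1.93 = 1.80 mmol/kg

[HCO3⁻] = 1.80 mmol/kg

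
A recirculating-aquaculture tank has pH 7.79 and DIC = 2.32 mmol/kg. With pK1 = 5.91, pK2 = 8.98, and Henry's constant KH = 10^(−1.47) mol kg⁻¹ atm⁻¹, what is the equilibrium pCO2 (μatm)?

α₀ = 1 / (1 + K1/[H⁺] + K1K2/[H⁺]²) = 1 / (1 + 10^+1.88 + 10^+0.69)
   = 1 / (1 + 75.858 + 4.8978) = 1/81.756 = 0.01223
[CO2*] = α₀ × DIC = 0.01223 × 2.32 = 0.02838 mmol/kg
pCO2 = [CO2*]/KH = 2.838×10^-5 / 3.388×10^-2 = 837 μatm

pCO2 = 837 μatm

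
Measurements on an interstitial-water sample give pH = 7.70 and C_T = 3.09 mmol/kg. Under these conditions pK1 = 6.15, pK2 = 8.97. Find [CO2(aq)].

α₀ = 1 / (1 + K1/[H⁺] + K1K2/[H⁺]²) = 1 / (1 + 10^+1.55 + 10^+0.28)
   = 1 / (1 + 35.481 + 1.9055) = 1/38.387 = 0.02605
[CO2*] = α₀ × DIC = 0.02605 × 3.09 = 0.0805 mmol/kg

[CO2*] = 0.0805 mmol/kg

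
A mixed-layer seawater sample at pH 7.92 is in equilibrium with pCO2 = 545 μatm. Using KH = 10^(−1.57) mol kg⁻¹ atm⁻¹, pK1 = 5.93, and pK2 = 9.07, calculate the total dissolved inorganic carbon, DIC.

DIC = 1.55 mmol/kg

[CO2*] = KH · pCO2 = 10^(−1.57) × 545×10^-6 = 1.467×10^-5 mol/kg
α₀ = 1/(1 + K1/[H⁺] + K1K2/[H⁺]²) = 1/(1 + 10^+1.99 + 10^+0.84) = 0.009466
DIC = [CO2*]/α₀ = 1.467×10^-5 / 0.009466 = 1.55 mmol/kg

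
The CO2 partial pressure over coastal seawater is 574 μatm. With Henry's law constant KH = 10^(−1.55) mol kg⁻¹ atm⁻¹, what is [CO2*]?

[CO2*] = 16.2 μmol/kg

KH = 10^(−1.55) = 2.818×10^-2 mol kg⁻¹ atm⁻¹
[CO2*] = KH · pCO2 = 2.818×10^-2 × 574×10^-6 atm = 1.62×10^-5 mol/kg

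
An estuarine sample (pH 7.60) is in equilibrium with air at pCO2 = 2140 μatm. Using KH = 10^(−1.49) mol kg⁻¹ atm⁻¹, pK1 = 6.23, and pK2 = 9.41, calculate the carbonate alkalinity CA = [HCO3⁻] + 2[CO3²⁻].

CA = 1.67 mmol/kg

[CO2*] = KH · pCO2 = 10^(−1.49) × 2140×10^-6 = 6.925×10^-5 mol/kg
α₀ = 1/(1 + K1/[H⁺] + K1K2/[H⁺]²) = 1/(1 + 10^+1.37 + 10^-0.44) = 0.04031
DIC = [CO2*]/α₀ = 6.925×10^-5 / 0.04031 = 1.718 mmol/kg
CA = (α₁ + 2α₂)·DIC = (0.9450 + 2×0.01464) × 1.718 = 1.67 mmol/kg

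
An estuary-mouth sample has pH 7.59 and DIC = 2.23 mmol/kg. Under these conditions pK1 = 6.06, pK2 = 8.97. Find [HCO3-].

[HCO3⁻] = 2.08 mmol/kg

α₁ = 1 / (1 + [H⁺]/K1 + K2/[H⁺]) = 1 / (1 + 10^-1.53 + 10^-1.38)
   = 1 / (1 + 0.029512 + 0.041687) = 1/1.0712 = 0.9335
[HCO3⁻] = α₁ × DIC = 0.9335 × 2.23 = 2.08 mmol/kg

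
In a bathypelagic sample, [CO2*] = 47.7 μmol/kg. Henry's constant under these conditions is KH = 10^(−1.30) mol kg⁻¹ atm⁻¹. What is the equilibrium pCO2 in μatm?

KH = 10^(−1.30) = 5.012×10^-2 mol kg⁻¹ atm⁻¹
pCO2 = [CO2*]/KH = 47.7×10^-6 / 5.012×10^-2 = 9.52×10^-4 atm = 952 μatm

pCO2 = 952 μatm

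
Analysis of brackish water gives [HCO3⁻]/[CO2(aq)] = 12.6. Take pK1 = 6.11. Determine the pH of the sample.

From K1 = [H⁺][HCO3⁻]/[CO2(aq)]:  pH = pK1 + log₁₀([HCO3⁻]/[CO2(aq)])
log₁₀(12.6) = +1.100
pH = 6.11 + (+1.100) = 7.21

pH = 7.21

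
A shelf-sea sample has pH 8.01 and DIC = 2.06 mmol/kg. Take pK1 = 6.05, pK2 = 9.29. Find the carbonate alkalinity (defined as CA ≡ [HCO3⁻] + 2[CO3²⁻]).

CA = 2.14 mmol/kg

CA = [HCO3⁻] + 2[CO3²⁻] = (α₁ + 2α₂)·DIC
At pH 8.01: [H⁺]/K1 = 10^-1.96 = 0.010965, K2/[H⁺] = 10^-1.28 = 0.052481
α₁ = 1/(1 + 0.010965 + 0.052481) = 1/1.0634 = 0.9403; α₂ = α₁·K2/[H⁺] = 0.04935
α₁ + 2α₂ = 1.0390
CA = 1.0390 × 2.06 = 2.14 mmol/kg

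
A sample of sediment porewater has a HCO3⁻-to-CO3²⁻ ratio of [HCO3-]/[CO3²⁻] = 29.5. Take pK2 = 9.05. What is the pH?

pH = 7.58

From K2 = [H⁺][CO3²⁻]/[HCO3-]:  pH = pK2 − log₁₀([HCO3-]/[CO3²⁻])
log₁₀(29.5) = +1.470
pH = 9.05 − (+1.470) = 7.58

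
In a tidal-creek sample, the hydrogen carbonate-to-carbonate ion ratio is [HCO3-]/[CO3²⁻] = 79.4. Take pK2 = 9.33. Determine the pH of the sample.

pH = 7.43

From K2 = [H⁺][CO3²⁻]/[HCO3-]:  pH = pK2 − log₁₀([HCO3-]/[CO3²⁻])
log₁₀(79.4) = +1.900
pH = 9.33 − (+1.900) = 7.43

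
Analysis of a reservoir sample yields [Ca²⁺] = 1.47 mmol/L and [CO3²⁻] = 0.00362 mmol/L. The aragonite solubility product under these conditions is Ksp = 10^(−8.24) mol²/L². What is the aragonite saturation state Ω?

Ksp = 10^(−8.24) = 5.754×10^-9
Ω = [Ca²⁺][CO3²⁻]/Ksp = (1.47×10^-3)(0.00362×10^-3) / 5.754×10^-9 = 0.925

Ω = 0.925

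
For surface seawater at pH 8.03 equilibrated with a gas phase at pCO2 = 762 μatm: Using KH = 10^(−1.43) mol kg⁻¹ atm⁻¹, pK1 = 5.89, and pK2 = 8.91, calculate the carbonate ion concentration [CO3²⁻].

[CO3²⁻] = 0.515 mmol/kg

[CO2*] = KH · pCO2 = 10^(−1.43) × 762×10^-6 = 2.831×10^-5 mol/kg
α₀ = 1/(1 + K1/[H⁺] + K1K2/[H⁺]²) = 1/(1 + 10^+2.14 + 10^+1.26) = 0.006360
DIC = [CO2*]/α₀ = 2.831×10^-5 / 0.006360 = 4.451 mmol/kg
[CO3²⁻] = α₂·DIC; α₂ = 0.1157, so [CO3²⁻] = 0.1157 × 4.451 = 0.515 mmol/kg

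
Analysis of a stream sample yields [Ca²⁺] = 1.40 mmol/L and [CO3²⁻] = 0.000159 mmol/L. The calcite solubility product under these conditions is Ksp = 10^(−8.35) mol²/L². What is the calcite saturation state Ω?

Ksp = 10^(−8.35) = 4.467×10^-9
Ω = [Ca²⁺][CO3²⁻]/Ksp = (1.40×10^-3)(0.000159×10^-3) / 4.467×10^-9 = 0.0498

Ω = 0.0498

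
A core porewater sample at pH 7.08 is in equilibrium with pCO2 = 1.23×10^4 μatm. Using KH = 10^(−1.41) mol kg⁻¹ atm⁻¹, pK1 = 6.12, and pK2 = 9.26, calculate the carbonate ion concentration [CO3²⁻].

[CO2*] = KH · pCO2 = 10^(−1.41) × 1.23×10^4×10^-6 = 4.785×10^-4 mol/kg
α₀ = 1/(1 + K1/[H⁺] + K1K2/[H⁺]²) = 1/(1 + 10^+0.96 + 10^-1.22) = 0.09823
DIC = [CO2*]/α₀ = 4.785×10^-4 / 0.09823 = 4.872 mmol/kg
[CO3²⁻] = α₂·DIC; α₂ = 0.005919, so [CO3²⁻] = 0.005919 × 4.872 = 0.0288 mmol/kg

[CO3²⁻] = 0.0288 mmol/kg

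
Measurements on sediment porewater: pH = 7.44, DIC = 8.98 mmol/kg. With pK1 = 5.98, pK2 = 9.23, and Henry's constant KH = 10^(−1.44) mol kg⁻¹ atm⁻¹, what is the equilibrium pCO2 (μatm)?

α₀ = 1 / (1 + K1/[H⁺] + K1K2/[H⁺]²) = 1 / (1 + 10^+1.46 + 10^-0.33)
   = 1 / (1 + 28.840 + 0.46774) = 1/30.308 = 0.03299
[CO2*] = α₀ × DIC = 0.03299 × 8.98 = 0.2963 mmol/kg
pCO2 = [CO2*]/KH = 2.963×10^-4 / 3.631×10^-2 = 8160 μatm

pCO2 = 8160 μatm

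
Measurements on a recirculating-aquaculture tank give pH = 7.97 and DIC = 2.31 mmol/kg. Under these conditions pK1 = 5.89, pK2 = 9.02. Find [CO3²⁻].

[CO3²⁻] = 0.188 mmol/kg

α₂ = 1 / (1 + [H⁺]/K2 + [H⁺]²/(K1K2)) = 1 / (1 + 10^+1.05 + 10^-1.03)
   = 1 / (1 + 11.220 + 0.093325) = 1/12.314 = 0.08121
[CO3²⁻] = α₂ × DIC = 0.08121 × 2.31 = 0.188 mmol/kg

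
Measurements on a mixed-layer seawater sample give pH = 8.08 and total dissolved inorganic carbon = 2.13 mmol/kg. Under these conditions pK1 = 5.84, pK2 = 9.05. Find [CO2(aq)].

α₀ = 1 / (1 + K1/[H⁺] + K1K2/[H⁺]²) = 1 / (1 + 10^+2.24 + 10^+1.27)
   = 1 / (1 + 173.78 + 18.621) = 1/193.40 = 0.005171
[CO2*] = α₀ × DIC = 0.005171 × 2.13 = 0.0110 mmol/kg = 11.0 μmol/kg

[CO2*] = 11.0 μmol/kg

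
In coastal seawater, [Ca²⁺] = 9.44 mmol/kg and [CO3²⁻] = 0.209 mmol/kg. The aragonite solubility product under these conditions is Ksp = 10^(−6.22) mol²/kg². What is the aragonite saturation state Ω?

Ω = 3.27

Ksp = 10^(−6.22) = 6.026×10^-7
Ω = [Ca²⁺][CO3²⁻]/Ksp = (9.44×10^-3)(0.209×10^-3) / 6.026×10^-7 = 3.27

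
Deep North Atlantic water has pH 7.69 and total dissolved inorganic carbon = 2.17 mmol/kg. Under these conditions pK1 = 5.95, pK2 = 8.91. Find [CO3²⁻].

α₂ = 1 / (1 + [H⁺]/K2 + [H⁺]²/(K1K2)) = 1 / (1 + 10^+1.22 + 10^-0.52)
   = 1 / (1 + 16.596 + 0.30200) = 1/17.898 = 0.05587
[CO3²⁻] = α₂ × DIC = 0.05587 × 2.17 = 0.121 mmol/kg

[CO3²⁻] = 0.121 mmol/kg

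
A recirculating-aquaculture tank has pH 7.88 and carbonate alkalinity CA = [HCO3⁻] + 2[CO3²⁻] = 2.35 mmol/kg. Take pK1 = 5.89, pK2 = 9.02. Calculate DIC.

DIC = 2.22 mmol/kg

CA = [HCO3⁻] + 2[CO3²⁻] = (α₁ + 2α₂)·DIC
At pH 7.88: [H⁺]/K1 = 10^-1.99 = 0.010233, K2/[H⁺] = 10^-1.14 = 0.072444
α₁ = 1/(1 + 0.010233 + 0.072444) = 1/1.0827 = 0.9236; α₂ = α₁·K2/[H⁺] = 0.06691
α₁ + 2α₂ = 1.0575
DIC = CA / (α₁ + 2α₂) = 2.35 / 1.0575 = 2.22 mmol/kg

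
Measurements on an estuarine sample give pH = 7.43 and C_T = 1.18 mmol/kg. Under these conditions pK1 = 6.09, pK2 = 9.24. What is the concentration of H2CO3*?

[CO2*] = 0.0508 mmol/kg

α₀ = 1 / (1 + K1/[H⁺] + K1K2/[H⁺]²) = 1 / (1 + 10^+1.34 + 10^-0.47)
   = 1 / (1 + 21.878 + 0.33884) = 1/23.216 = 0.04307
[CO2*] = α₀ × DIC = 0.04307 × 1.18 = 0.0508 mmol/kg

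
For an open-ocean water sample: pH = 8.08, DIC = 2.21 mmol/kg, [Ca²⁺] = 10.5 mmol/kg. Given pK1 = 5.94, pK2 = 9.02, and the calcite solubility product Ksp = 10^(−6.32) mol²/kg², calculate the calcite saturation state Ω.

Ω = 4.96

α₂ = 1 / (1 + [H⁺]/K2 + [H⁺]²/(K1K2)) = 1 / (1 + 10^+0.94 + 10^-1.20)
   = 1 / (1 + 8.7096 + 0.063096) = 1/9.7727 = 0.1023
[CO3²⁻] = α₂ × DIC = 0.1023 × 2.21 = 0.2261 mmol/kg
Ksp = 10^(−6.32) = 4.786×10^-7
Ω = [Ca²⁺][CO3²⁻]/Ksp = (10.5×10^-3)(2.261×10^-4) / 4.786×10^-7 = 4.96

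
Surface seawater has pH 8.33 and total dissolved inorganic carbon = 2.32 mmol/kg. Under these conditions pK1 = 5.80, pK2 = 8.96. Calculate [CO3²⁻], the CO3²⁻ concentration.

[CO3²⁻] = 0.440 mmol/kg

α₂ = 1 / (1 + [H⁺]/K2 + [H⁺]²/(K1K2)) = 1 / (1 + 10^+0.63 + 10^-1.90)
   = 1 / (1 + 4.2658 + 0.012589) = 1/5.2784 = 0.1895
[CO3²⁻] = α₂ × DIC = 0.1895 × 2.32 = 0.440 mmol/kg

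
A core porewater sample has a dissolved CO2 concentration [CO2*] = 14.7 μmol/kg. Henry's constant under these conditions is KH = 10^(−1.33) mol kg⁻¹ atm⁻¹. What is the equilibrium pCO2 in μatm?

pCO2 = 314 μatm

KH = 10^(−1.33) = 4.677×10^-2 mol kg⁻¹ atm⁻¹
pCO2 = [CO2*]/KH = 14.7×10^-6 / 4.677×10^-2 = 3.14×10^-4 atm = 314 μatm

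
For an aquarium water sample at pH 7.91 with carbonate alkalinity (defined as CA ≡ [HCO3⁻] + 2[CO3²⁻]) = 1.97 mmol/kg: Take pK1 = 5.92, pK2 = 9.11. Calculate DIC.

DIC = 1.88 mmol/kg

CA = [HCO3⁻] + 2[CO3²⁻] = (α₁ + 2α₂)·DIC
At pH 7.91: [H⁺]/K1 = 10^-1.99 = 0.010233, K2/[H⁺] = 10^-1.20 = 0.063096
α₁ = 1/(1 + 0.010233 + 0.063096) = 1/1.0733 = 0.9317; α₂ = α₁·K2/[H⁺] = 0.05879
α₁ + 2α₂ = 1.0493
DIC = CA / (α₁ + 2α₂) = 1.97 / 1.0493 = 1.88 mmol/kg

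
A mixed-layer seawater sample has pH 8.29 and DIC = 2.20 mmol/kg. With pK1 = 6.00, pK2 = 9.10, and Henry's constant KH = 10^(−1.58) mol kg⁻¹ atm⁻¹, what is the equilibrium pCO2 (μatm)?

α₀ = 1 / (1 + K1/[H⁺] + K1K2/[H⁺]²) = 1 / (1 + 10^+2.29 + 10^+1.48)
   = 1 / (1 + 194.98 + 30.200) = 1/226.18 = 0.004421
[CO2*] = α₀ × DIC = 0.004421 × 2.20 = 0.009727 mmol/kg = 9.727 μmol/kg
pCO2 = [CO2*]/KH = 9.727×10^-6 / 2.630×10^-2 = 370 μatm

pCO2 = 370 μatm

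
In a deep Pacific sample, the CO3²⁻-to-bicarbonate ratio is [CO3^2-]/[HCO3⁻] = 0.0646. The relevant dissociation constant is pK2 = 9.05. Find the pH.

From K2 = [H⁺][CO3^2-]/[HCO3⁻]:  pH = pK2 + log₁₀([CO3^2-]/[HCO3⁻])
log₁₀(0.0646) = -1.190
pH = 9.05 + (-1.190) = 7.86

pH = 7.86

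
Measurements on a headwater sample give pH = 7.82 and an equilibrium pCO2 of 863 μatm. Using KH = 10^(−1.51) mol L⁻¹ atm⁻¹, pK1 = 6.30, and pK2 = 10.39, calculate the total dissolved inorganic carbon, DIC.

[CO2*] = KH · pCO2 = 10^(−1.51) × 863×10^-6 = 2.667×10^-5 mol/L
α₀ = 1/(1 + K1/[H⁺] + K1K2/[H⁺]²) = 1/(1 + 10^+1.52 + 10^-1.05) = 0.02924
DIC = [CO2*]/α₀ = 2.667×10^-5 / 0.02924 = 0.912 mmol/L

DIC = 0.912 mmol/L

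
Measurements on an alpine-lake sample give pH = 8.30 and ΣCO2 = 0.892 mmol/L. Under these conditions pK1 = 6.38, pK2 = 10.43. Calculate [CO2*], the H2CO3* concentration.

α₀ = 1 / (1 + K1/[H⁺] + K1K2/[H⁺]²) = 1 / (1 + 10^+1.92 + 10^-0.21)
   = 1 / (1 + 83.176 + 0.61660) = 1/84.793 = 0.01179
[CO2*] = α₀ × DIC = 0.01179 × 0.892 = 0.0105 mmol/L = 10.5 μmol/L

[CO2*] = 10.5 μmol/L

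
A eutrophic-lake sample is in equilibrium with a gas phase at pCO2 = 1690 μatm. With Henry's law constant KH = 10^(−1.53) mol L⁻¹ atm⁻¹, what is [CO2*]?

[CO2*] = 49.9 μmol/L

KH = 10^(−1.53) = 2.951×10^-2 mol L⁻¹ atm⁻¹
[CO2*] = KH · pCO2 = 2.951×10^-2 × 1690×10^-6 atm = 4.99×10^-5 mol/L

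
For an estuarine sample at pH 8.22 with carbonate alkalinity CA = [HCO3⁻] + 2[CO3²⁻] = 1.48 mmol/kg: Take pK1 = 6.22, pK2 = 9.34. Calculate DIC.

CA = [HCO3⁻] + 2[CO3²⁻] = (α₁ + 2α₂)·DIC
At pH 8.22: [H⁺]/K1 = 10^-2.00 = 0.010000, K2/[H⁺] = 10^-1.12 = 0.075858
α₁ = 1/(1 + 0.010000 + 0.075858) = 1/1.0859 = 0.9209; α₂ = α₁·K2/[H⁺] = 0.06986
α₁ + 2α₂ = 1.0607
DIC = CA / (α₁ + 2α₂) = 1.48 / 1.0607 = 1.40 mmol/kg

DIC = 1.40 mmol/kg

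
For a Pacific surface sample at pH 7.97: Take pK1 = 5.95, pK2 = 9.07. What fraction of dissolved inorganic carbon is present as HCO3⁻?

α₁ = 1 / (1 + [H⁺]/K1 + K2/[H⁺]) = 1 / (1 + 10^-2.02 + 10^-1.10)
   = 1 / (1 + 0.0095499 + 0.079433) = 1/1.0890 = 0.9183

α₁ = 0.918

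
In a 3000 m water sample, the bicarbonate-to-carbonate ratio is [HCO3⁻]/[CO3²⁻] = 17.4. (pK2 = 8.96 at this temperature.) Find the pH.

pH = 7.72

From K2 = [H⁺][CO3²⁻]/[HCO3⁻]:  pH = pK2 − log₁₀([HCO3⁻]/[CO3²⁻])
log₁₀(17.4) = +1.241
pH = 8.96 − (+1.241) = 7.72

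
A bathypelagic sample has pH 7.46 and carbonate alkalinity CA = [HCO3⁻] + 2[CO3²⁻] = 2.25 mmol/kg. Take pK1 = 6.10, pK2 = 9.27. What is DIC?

CA = [HCO3⁻] + 2[CO3²⁻] = (α₁ + 2α₂)·DIC
At pH 7.46: [H⁺]/K1 = 10^-1.36 = 0.043652, K2/[H⁺] = 10^-1.81 = 0.015488
α₁ = 1/(1 + 0.043652 + 0.015488) = 1/1.0591 = 0.9442; α₂ = α₁·K2/[H⁺] = 0.01462
α₁ + 2α₂ = 0.9734
DIC = CA / (α₁ + 2α₂) = 2.25 / 0.9734 = 2.31 mmol/kg

DIC = 2.31 mmol/kg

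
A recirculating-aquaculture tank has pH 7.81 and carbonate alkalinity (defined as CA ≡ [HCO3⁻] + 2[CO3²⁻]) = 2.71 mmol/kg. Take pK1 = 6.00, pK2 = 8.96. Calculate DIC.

CA = [HCO3⁻] + 2[CO3²⁻] = (α₁ + 2α₂)·DIC
At pH 7.81: [H⁺]/K1 = 10^-1.81 = 0.015488, K2/[H⁺] = 10^-1.15 = 0.070795
α₁ = 1/(1 + 0.015488 + 0.070795) = 1/1.0863 = 0.9206; α₂ = α₁·K2/[H⁺] = 0.06517
α₁ + 2α₂ = 1.0509
DIC = CA / (α₁ + 2α₂) = 2.71 / 1.0509 = 2.58 mmol/kg

DIC = 2.58 mmol/kg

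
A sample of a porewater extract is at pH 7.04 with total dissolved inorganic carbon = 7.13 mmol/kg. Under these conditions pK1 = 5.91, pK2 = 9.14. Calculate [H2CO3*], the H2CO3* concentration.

[CO2*] = 0.488 mmol/kg

α₀ = 1 / (1 + K1/[H⁺] + K1K2/[H⁺]²) = 1 / (1 + 10^+1.13 + 10^-0.97)
   = 1 / (1 + 13.490 + 0.10715) = 1/14.597 = 0.06851
[CO2*] = α₀ × DIC = 0.06851 × 7.13 = 0.488 mmol/kg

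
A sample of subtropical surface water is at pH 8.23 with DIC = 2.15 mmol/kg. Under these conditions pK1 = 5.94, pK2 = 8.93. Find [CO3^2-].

α₂ = 1 / (1 + [H⁺]/K2 + [H⁺]²/(K1K2)) = 1 / (1 + 10^+0.70 + 10^-1.59)
   = 1 / (1 + 5.0119 + 0.025704) = 1/6.0376 = 0.1656
[CO3²⁻] = α₂ × DIC = 0.1656 × 2.15 = 0.356 mmol/kg

[CO3²⁻] = 0.356 mmol/kg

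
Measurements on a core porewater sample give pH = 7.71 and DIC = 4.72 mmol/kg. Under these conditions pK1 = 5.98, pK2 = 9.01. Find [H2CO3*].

α₀ = 1 / (1 + K1/[H⁺] + K1K2/[H⁺]²) = 1 / (1 + 10^+1.73 + 10^+0.43)
   = 1 / (1 + 53.703 + 2.6915) = 1/57.395 = 0.01742
[CO2*] = α₀ × DIC = 0.01742 × 4.72 = 0.0822 mmol/kg

[CO2*] = 0.0822 mmol/kg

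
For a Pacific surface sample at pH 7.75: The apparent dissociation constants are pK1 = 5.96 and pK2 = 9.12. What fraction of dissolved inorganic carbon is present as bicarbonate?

α₁ = 0.944

α₁ = 1 / (1 + [H⁺]/K1 + K2/[H⁺]) = 1 / (1 + 10^-1.79 + 10^-1.37)
   = 1 / (1 + 0.016218 + 0.042658) = 1/1.0589 = 0.9444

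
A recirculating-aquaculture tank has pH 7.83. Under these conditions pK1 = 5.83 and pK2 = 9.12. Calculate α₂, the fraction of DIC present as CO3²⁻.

α₂ = 0.0483

α₂ = 1 / (1 + [H⁺]/K2 + [H⁺]²/(K1K2)) = 1 / (1 + 10^+1.29 + 10^-0.71)
   = 1 / (1 + 19.498 + 0.19498) = 1/20.693 = 0.04832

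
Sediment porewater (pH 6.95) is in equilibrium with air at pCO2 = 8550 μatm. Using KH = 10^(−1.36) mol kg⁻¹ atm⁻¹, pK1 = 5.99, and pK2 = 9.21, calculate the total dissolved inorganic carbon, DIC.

[CO2*] = KH · pCO2 = 10^(−1.36) × 8550×10^-6 = 3.732×10^-4 mol/kg
α₀ = 1/(1 + K1/[H⁺] + K1K2/[H⁺]²) = 1/(1 + 10^+0.96 + 10^-1.30) = 0.09833
DIC = [CO2*]/α₀ = 3.732×10^-4 / 0.09833 = 3.80 mmol/kg

DIC = 3.80 mmol/kg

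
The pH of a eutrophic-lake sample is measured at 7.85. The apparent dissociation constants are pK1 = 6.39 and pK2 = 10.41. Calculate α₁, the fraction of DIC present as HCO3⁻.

α₁ = 1 / (1 + [H⁺]/K1 + K2/[H⁺]) = 1 / (1 + 10^-1.46 + 10^-2.56)
   = 1 / (1 + 0.034674 + 0.0027542) = 1/1.0374 = 0.9639

α₁ = 0.964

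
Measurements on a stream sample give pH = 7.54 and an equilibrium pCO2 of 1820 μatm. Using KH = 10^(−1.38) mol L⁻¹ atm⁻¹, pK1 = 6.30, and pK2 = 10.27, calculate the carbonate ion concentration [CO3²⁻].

[CO2*] = KH · pCO2 = 10^(−1.38) × 1820×10^-6 = 7.587×10^-5 mol/L
α₀ = 1/(1 + K1/[H⁺] + K1K2/[H⁺]²) = 1/(1 + 10^+1.24 + 10^-1.49) = 0.05432
DIC = [CO2*]/α₀ = 7.587×10^-5 / 0.05432 = 1.397 mmol/L
[CO3²⁻] = α₂·DIC; α₂ = 0.001758, so [CO3²⁻] = 0.001758 × 1.397 = 0.00246 mmol/L = 2.46 μmol/L

[CO3²⁻] = 2.46 μmol/L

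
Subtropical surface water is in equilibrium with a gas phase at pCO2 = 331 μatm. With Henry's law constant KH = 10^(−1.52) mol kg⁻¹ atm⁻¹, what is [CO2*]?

[CO2*] = 10.0 μmol/kg

KH = 10^(−1.52) = 3.020×10^-2 mol kg⁻¹ atm⁻¹
[CO2*] = KH · pCO2 = 3.020×10^-2 × 331×10^-6 atm = 10.00×10^-6 mol/kg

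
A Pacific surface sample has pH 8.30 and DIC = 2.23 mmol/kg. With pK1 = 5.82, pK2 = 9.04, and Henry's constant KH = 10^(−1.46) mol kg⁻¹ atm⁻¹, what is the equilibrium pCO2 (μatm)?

α₀ = 1 / (1 + K1/[H⁺] + K1K2/[H⁺]²) = 1 / (1 + 10^+2.48 + 10^+1.74)
   = 1 / (1 + 302.00 + 54.954) = 1/357.95 = 0.002794
[CO2*] = α₀ × DIC = 0.002794 × 2.23 = 0.006230 mmol/kg = 6.230 μmol/kg
pCO2 = [CO2*]/KH = 6.230×10^-6 / 3.467×10^-2 = 180 μatm

pCO2 = 180 μatm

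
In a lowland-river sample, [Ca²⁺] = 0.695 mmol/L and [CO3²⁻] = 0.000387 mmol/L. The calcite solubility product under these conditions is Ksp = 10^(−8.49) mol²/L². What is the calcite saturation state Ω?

Ω = 0.0831

Ksp = 10^(−8.49) = 3.236×10^-9
Ω = [Ca²⁺][CO3²⁻]/Ksp = (0.695×10^-3)(0.000387×10^-3) / 3.236×10^-9 = 0.0831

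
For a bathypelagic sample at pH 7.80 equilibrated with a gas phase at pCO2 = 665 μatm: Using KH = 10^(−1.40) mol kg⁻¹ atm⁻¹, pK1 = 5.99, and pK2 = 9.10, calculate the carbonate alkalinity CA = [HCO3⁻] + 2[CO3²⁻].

[CO2*] = KH · pCO2 = 10^(−1.40) × 665×10^-6 = 2.647×10^-5 mol/kg
α₀ = 1/(1 + K1/[H⁺] + K1K2/[H⁺]²) = 1/(1 + 10^+1.81 + 10^+0.51) = 0.01453
DIC = [CO2*]/α₀ = 2.647×10^-5 / 0.01453 = 1.821 mmol/kg
CA = (α₁ + 2α₂)·DIC = (0.9384 + 2×0.04703) × 1.821 = 1.88 mmol/kg

CA = 1.88 mmol/kg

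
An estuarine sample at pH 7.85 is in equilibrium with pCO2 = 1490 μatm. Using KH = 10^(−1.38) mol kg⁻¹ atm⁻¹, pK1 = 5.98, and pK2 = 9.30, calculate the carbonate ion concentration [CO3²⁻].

[CO3²⁻] = 0.163 mmol/kg

[CO2*] = KH · pCO2 = 10^(−1.38) × 1490×10^-6 = 6.211×10^-5 mol/kg
α₀ = 1/(1 + K1/[H⁺] + K1K2/[H⁺]²) = 1/(1 + 10^+1.87 + 10^+0.42) = 0.01286
DIC = [CO2*]/α₀ = 6.211×10^-5 / 0.01286 = 4.830 mmol/kg
[CO3²⁻] = α₂·DIC; α₂ = 0.03382, so [CO3²⁻] = 0.03382 × 4.830 = 0.163 mmol/kg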